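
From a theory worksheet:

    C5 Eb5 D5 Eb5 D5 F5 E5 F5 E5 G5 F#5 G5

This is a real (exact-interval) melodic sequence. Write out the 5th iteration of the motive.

G#5 B5 A#5 B5

With a 4-note motive the entries are C5, D5, E5, each up a 2nd from the previous.
Extending up a 2nd: F#5 → G#5.
So cell 5 is G#5 B5 A#5 B5.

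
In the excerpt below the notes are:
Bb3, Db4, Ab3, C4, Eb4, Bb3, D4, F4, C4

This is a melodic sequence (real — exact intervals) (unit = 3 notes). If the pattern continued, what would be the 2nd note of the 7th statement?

C#5

Grouping in 3s, the 2nd note of each cell is Db4, Eb4, F4.
Each moves up a 2nd. Continuing: G4 → A4 → B4 → C#5.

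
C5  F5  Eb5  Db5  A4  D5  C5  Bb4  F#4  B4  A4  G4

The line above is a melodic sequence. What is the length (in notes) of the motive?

4

There are 12 notes; a 4-note unit gives 3 cells:
C5 F5 Eb5 Db5 | A4 D5 C5 Bb4 | F#4 B4 A4 G4
That's a consistent down a 3rd shift per cell, and no other grouping gives one.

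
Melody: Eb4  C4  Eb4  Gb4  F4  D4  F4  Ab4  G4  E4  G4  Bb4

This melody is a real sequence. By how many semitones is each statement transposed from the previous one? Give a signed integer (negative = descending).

2

Taking 4-note groups, the heads are Eb4, F4, G4: the pattern moves up a 2nd.
Eb4→F4 is 65 − 63 = 2 semitones.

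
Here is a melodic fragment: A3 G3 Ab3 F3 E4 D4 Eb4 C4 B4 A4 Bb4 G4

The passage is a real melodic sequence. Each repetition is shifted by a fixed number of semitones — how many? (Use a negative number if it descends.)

Unit = 4 notes; the statements start on A3, E4, B4, moving up a 5th each time.
A3→E4 is 64 − 57 = 7 semitones.

7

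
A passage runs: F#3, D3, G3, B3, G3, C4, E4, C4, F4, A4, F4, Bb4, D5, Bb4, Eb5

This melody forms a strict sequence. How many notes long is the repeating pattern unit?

3

15 notes total. Splitting into 5 groups of 3:
F#3 D3 G3 | B3 G3 C4 | E4 C4 F4 | A4 F4 Bb4 | D5 Bb4 Eb5
Every group is a transposition up a 4th of the one before; no shorter unit works.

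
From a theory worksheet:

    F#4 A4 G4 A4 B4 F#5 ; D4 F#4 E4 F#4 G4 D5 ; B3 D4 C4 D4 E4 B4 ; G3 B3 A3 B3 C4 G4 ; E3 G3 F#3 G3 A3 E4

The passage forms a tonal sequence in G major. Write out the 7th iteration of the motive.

Taking 6-note groups, the heads are F#4, D4, B3, G3, E3: the pattern moves down a 3rd.
Extending down a 3rd: C3 → A2.
From A2 the diatonic shape gives A2 C3 B2 C3 D3 A3.

A2 C3 B2 C3 D3 A3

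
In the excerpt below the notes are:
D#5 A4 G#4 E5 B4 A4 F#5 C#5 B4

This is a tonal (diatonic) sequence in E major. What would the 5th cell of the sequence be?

A5 E5 D#5

Taking 3-note groups, the heads are D#5, E5, F#5: the pattern moves up a 2nd.
Continuing the starts: G#5 → A5.
So cell 5 is A5 E5 D#5.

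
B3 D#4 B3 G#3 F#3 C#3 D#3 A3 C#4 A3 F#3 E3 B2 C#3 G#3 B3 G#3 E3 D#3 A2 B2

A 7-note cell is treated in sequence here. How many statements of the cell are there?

21 notes in groups of 7 gives 21/7 = 3 statements.
Starts: B3, A3, G#3 — each down a 2nd.

3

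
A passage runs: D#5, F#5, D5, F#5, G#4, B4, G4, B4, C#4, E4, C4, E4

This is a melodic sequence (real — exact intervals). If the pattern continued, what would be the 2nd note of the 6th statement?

G2

Grouping in 4s, the 2nd note of each cell is F#5, B4, E4.
Each moves down a 5th. Continuing: A3 → D3 → G2.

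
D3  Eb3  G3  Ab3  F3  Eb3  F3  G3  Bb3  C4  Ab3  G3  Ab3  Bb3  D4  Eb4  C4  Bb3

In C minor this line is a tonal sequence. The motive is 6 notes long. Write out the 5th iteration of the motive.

Eb4 F4 Ab4 Bb4 G4 F4

Unit = 6 notes; the statements start on D3, F3, Ab3, moving up a 3rd each time.
Carrying on: C4 → Eb4.
Statement 5 starts on Eb4 and keeps the same diatonic contour: Eb4 F4 Ab4 Bb4 G4 F4.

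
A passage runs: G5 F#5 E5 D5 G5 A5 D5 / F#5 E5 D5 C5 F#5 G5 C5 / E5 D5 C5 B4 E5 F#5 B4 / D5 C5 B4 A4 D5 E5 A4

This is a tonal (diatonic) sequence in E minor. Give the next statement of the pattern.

Unit = 7 notes; the statements start on G5, F#5, E5, D5, moving down a 2nd each time.
Statement 5 starts on C5 and keeps the same diatonic contour: C5 B4 A4 G4 C5 D5 G4.

C5 B4 A4 G4 C5 D5 G4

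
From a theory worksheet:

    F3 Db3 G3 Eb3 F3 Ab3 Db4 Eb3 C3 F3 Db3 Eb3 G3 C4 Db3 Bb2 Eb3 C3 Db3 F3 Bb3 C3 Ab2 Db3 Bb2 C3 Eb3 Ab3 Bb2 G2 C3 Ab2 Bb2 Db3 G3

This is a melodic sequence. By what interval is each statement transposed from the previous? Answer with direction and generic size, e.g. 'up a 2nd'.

down a 2nd

Unit = 7 notes; the statements start on F3, Eb3, Db3, C3, Bb2, moving down a 2nd each time.
From F3 to Eb3: down a 2nd.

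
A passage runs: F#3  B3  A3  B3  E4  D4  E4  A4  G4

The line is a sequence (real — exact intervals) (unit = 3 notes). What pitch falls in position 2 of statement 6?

With 3-note cells, note 2 of each statement runs B3, E4, A4.
Each moves up a 4th. Continuing: D5 → G5 → C6.

C6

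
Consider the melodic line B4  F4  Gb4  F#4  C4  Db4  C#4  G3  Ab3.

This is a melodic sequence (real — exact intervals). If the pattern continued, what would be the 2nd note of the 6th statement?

E2

With 3-note cells, note 2 of each statement runs F4, C4, G3.
Extending down a 4th: D3 → A2 → E2.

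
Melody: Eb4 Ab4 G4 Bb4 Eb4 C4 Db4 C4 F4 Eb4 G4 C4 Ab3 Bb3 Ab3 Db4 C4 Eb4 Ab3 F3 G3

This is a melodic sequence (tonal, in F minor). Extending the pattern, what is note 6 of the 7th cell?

With 7-note cells, note 6 of each statement runs C4, Ab3, F3.
Each moves down a 3rd. Continuing: Db3 → Bb2 → G2 → Eb2.

Eb2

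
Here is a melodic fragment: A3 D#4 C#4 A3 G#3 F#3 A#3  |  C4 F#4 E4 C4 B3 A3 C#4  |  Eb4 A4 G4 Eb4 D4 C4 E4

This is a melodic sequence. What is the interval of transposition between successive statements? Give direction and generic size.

With a 7-note motive the entries are A3, C4, Eb4, each up a 3rd from the previous.
A3 to C4 is up a 3rd.

up a 3rd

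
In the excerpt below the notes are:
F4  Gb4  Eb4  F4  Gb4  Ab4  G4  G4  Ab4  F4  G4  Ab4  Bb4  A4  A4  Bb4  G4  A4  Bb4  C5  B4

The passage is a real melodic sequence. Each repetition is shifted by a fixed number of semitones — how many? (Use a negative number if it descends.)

Taking 7-note groups, the heads are F4, G4, A4: the pattern moves up a 2nd.
Counting half-steps from F4 to G4: 2.

2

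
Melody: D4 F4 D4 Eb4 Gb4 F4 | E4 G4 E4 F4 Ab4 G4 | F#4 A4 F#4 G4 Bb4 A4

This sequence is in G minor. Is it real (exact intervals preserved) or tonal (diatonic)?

real

Each cell has the same semitone pattern (3, -3, 1, 3, -1) — intervals are preserved exactly.
And Gb4 lies outside G minor, so the sequence is real rather than tonal.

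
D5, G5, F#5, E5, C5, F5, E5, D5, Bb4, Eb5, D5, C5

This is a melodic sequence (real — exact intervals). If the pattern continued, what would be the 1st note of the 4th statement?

Ab4

Grouping in 4s, the 1st note of each cell is D5, C5, Bb4.
From Bb4, down a 2nd gives Ab4.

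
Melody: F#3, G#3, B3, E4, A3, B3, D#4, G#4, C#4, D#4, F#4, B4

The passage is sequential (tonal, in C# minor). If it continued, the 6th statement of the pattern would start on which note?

Unit = 4 notes; the statements start on F#3, A3, C#4, moving up a 3rd each time.
Continuing: E4 → G#4 → B4. Statement 6 starts on B4.

B4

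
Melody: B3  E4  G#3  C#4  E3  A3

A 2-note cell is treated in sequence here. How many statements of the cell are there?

3

6 notes in groups of 2 gives 6/2 = 3 statements.
Starts: B3, G#3, E3 — each down a 3rd.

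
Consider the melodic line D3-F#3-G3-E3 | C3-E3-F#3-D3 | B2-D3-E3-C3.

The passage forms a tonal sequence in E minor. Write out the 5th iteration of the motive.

G2 B2 C3 A2

Taking 4-note groups, the heads are D3, C3, B2: the pattern moves down a 2nd.
Continuing the starts: A2 → G2.
From G2 the diatonic shape gives G2 B2 C3 A2.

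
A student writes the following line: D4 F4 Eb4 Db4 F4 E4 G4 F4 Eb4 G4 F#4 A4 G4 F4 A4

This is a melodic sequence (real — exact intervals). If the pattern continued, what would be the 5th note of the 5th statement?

The unit is 5 notes. Position-5 pitches of the 3 shown cells: F4, G4, A4.
Extending up a 2nd: B4 → C#5.

C#5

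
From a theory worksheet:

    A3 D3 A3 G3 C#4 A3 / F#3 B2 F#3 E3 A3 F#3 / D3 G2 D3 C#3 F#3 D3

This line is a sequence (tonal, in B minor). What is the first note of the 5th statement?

Taking 6-note groups, the heads are A3, F#3, D3: the pattern moves down a 3rd.
Extending the heads down a 3rd: B2 → G2.

G2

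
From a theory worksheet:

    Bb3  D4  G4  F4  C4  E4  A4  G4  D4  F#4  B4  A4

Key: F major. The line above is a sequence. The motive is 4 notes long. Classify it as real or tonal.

Each cell has the same semitone pattern (4, 5, -2) — intervals are preserved exactly.
And F#4 lies outside F major, so the sequence is real rather than tonal.

real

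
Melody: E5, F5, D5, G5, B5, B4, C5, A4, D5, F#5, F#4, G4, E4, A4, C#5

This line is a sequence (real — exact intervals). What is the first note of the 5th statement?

Taking 5-note groups, the heads are E5, B4, F#4: the pattern moves down a 4th.
Extending the heads down a 4th: C#4 → G#3.

G#3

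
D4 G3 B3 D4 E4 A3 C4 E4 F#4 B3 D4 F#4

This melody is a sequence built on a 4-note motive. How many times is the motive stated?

12 notes in groups of 4 gives 12/4 = 3 statements.
Starts: D4, E4, F#4 — each up a 2nd.

3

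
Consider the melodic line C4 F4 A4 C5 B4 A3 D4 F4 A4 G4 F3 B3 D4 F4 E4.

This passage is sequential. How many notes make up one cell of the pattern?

5

15 notes total. Splitting into 3 groups of 5:
C4 F4 A4 C5 B4 | A3 D4 F4 A4 G4 | F3 B3 D4 F4 E4
Every group is a transposition down a 3rd of the one before; no shorter unit works.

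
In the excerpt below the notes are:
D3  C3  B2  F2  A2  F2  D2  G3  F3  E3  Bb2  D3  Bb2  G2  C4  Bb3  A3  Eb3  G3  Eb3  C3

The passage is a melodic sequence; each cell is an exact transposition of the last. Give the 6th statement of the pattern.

With a 7-note motive the entries are D3, G3, C4, each up a 4th from the previous.
Extending up a 4th: F4 → Bb4 → Eb5.
Statement 6 starts on Eb5 and keeps the same exact contour: Eb5 Db5 C5 Gb4 Bb4 Gb4 Eb4.

Eb5 Db5 C5 Gb4 Bb4 Gb4 Eb4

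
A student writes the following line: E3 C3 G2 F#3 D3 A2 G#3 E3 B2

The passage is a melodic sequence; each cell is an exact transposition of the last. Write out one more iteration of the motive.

With a 3-note motive the entries are E3, F#3, G#3, each up a 2nd from the previous.
So cell 4 is A#3 F#3 C#3.

A#3 F#3 C#3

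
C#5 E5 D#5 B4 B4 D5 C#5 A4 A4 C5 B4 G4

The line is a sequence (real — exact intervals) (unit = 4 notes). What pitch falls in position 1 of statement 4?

Grouping in 4s, the 1st note of each cell is C#5, B4, A4.
One more down a 2nd gives G4.

G4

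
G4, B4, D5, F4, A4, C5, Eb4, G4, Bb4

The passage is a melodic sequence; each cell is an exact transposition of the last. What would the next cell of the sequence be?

Unit = 3 notes; the statements start on G4, F4, Eb4, moving down a 2nd each time.
So cell 4 is Db4 F4 Ab4.

Db4 F4 Ab4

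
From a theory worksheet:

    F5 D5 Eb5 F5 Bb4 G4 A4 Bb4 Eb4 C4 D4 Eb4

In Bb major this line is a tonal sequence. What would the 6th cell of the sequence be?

Unit = 4 notes; the statements start on F5, Bb4, Eb4, moving down a 5th each time.
Continuing the starts: A3 → D3 → G2.
From G2 the diatonic shape gives G2 Eb2 F2 G2.

G2 Eb2 F2 G2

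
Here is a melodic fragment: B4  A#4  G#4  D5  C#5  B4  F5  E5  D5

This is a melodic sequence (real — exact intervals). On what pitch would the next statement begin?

The 3-note cells begin on B4, D5, F5 — each up a 3rd from the last.
One more step up a 3rd gives Ab5.

Ab5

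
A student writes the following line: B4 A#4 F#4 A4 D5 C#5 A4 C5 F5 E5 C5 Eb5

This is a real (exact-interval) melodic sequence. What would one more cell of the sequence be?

Taking 4-note groups, the heads are B4, D5, F5: the pattern moves up a 3rd.
Statement 4 starts on Ab5 and keeps the same exact contour: Ab5 G5 Eb5 Gb5.

Ab5 G5 Eb5 Gb5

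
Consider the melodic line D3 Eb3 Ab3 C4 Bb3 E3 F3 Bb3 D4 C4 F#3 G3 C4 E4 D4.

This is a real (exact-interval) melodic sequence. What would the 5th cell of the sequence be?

A#3 B3 E4 G#4 F#4

Taking 5-note groups, the heads are D3, E3, F#3: the pattern moves up a 2nd.
Continuing the starts: G#3 → A#3.
From A#3 the exact shape gives A#3 B3 E4 G#4 F#4.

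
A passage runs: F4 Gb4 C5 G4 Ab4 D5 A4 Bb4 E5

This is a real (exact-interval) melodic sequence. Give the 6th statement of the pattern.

D#5 E5 A#5

Unit = 3 notes; the statements start on F4, G4, A4, moving up a 2nd each time.
Continuing the starts: B4 → C#5 → D#5.
Statement 6 starts on D#5 and keeps the same exact contour: D#5 E5 A#5.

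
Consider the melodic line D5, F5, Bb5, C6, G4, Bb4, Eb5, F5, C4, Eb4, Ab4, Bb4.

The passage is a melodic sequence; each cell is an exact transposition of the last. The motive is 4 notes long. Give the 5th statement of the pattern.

Bb2 Db3 Gb3 Ab3

Taking 4-note groups, the heads are D5, G4, C4: the pattern moves down a 5th.
Extending down a 5th: F3 → Bb2.
So cell 5 is Bb2 Db3 Gb3 Ab3.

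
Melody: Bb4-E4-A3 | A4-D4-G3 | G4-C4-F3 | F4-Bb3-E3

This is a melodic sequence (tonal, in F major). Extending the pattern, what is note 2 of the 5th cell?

With 3-note cells, note 2 of each statement runs E4, D4, C4, Bb3.
From Bb3, down a 2nd gives A3.

A3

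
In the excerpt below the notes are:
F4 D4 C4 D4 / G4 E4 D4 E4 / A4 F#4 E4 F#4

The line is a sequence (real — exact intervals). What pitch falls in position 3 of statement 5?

G#4

The unit is 4 notes. Position-3 pitches of the 3 shown cells: C4, D4, E4.
Extending up a 2nd: F#4 → G#4.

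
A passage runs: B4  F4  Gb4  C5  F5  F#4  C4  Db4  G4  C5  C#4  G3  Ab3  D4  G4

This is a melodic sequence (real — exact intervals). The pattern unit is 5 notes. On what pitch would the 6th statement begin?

A#2

The 5-note cells begin on B4, F#4, C#4 — each down a 4th from the last.
Continuing: G#3 → D#3 → A#2. Statement 6 starts on A#2.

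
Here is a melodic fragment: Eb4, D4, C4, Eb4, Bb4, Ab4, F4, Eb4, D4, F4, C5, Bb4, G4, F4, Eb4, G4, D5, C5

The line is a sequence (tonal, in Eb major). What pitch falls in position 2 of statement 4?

Grouping in 6s, the 2nd note of each cell is D4, Eb4, F4.
One more up a 2nd gives G4.

G4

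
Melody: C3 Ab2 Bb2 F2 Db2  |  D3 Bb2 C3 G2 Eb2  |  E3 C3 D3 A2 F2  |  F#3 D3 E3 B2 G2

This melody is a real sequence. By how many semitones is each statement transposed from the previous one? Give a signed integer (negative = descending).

Unit = 5 notes; the statements start on C3, D3, E3, F#3, moving up a 2nd each time.
Counting half-steps from C3 to D3: 2.

2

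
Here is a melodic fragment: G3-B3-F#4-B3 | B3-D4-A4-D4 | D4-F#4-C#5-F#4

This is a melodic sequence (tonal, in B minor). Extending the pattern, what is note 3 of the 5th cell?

With 4-note cells, note 3 of each statement runs F#4, A4, C#5.
Carrying that up a 3rd forward: E5 → G5.

G5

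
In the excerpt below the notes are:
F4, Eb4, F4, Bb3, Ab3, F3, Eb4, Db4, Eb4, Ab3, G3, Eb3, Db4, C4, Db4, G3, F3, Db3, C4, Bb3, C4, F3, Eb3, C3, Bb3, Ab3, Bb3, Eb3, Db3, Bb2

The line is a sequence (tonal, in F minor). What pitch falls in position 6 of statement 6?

Ab2

With 6-note cells, note 6 of each statement runs F3, Eb3, Db3, C3, Bb2.
From Bb2, down a 2nd gives Ab2.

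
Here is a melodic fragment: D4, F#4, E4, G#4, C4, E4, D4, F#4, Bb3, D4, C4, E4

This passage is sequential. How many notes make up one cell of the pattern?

Try groups of 4 (3 cells in 12 notes):
D4 F#4 E4 G#4 | C4 E4 D4 F#4 | Bb3 D4 C4 E4
Every group is a transposition down a 2nd of the one before; no shorter unit works.

4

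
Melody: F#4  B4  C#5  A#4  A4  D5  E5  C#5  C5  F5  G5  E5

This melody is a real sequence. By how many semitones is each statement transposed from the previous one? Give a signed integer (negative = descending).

3

Taking 4-note groups, the heads are F#4, A4, C5: the pattern moves up a 3rd.
F#4→A4 is 69 − 66 = 3 semitones.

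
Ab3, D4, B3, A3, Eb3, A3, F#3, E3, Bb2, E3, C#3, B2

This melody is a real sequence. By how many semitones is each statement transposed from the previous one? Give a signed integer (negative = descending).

The 4-note cells begin on Ab3, Eb3, Bb2 — each down a 4th from the last.
Ab3 to Eb3 spans -5 semitones.

-5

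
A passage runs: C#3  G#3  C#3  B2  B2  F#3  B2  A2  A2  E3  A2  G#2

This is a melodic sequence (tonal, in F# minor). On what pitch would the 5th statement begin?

F#2

Unit = 4 notes; the statements start on C#3, B2, A2, moving down a 2nd each time.
Continuing: G#2 → F#2. Statement 5 starts on F#2.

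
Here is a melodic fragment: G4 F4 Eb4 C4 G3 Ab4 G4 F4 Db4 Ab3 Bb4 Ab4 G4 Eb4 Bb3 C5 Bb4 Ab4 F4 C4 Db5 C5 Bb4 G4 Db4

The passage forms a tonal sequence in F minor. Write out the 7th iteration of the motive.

The 5-note cells begin on G4, Ab4, Bb4, C5, Db5 — each up a 2nd from the last.
Carrying on: Eb5 → F5.
From F5 the diatonic shape gives F5 Eb5 Db5 Bb4 F4.

F5 Eb5 Db5 Bb4 F4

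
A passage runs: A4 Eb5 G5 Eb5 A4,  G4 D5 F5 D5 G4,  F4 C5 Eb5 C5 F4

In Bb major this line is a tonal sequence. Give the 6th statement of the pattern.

C4 G4 Bb4 G4 C4

Unit = 5 notes; the statements start on A4, G4, F4, moving down a 2nd each time.
Continuing the starts: Eb4 → D4 → C4.
Statement 6 starts on C4 and keeps the same diatonic contour: C4 G4 Bb4 G4 C4.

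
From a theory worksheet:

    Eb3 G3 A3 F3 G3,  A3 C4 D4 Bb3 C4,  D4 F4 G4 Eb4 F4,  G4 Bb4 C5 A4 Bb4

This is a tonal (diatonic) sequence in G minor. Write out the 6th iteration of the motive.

F5 A5 Bb5 G5 A5

The 5-note cells begin on Eb3, A3, D4, G4 — each up a 4th from the last.
Carrying on: C5 → F5.
So cell 6 is F5 A5 Bb5 G5 A5.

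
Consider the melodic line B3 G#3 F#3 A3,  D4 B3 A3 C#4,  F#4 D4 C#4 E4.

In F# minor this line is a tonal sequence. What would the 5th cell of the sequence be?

C#5 A4 G#4 B4

Taking 4-note groups, the heads are B3, D4, F#4: the pattern moves up a 3rd.
Continuing the starts: A4 → C#5.
So cell 5 is C#5 A4 G#4 B4.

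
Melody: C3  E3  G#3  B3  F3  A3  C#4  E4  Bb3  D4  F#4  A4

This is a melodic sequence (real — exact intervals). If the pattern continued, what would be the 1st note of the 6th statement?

The unit is 4 notes. Position-1 pitches of the 3 shown cells: C3, F3, Bb3.
Each moves up a 4th. Continuing: Eb4 → Ab4 → Db5.

Db5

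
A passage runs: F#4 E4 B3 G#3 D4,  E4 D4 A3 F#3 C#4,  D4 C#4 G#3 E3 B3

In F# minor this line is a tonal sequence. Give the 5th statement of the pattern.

B3 A3 E3 C#3 G#3

The 5-note cells begin on F#4, E4, D4 — each down a 2nd from the last.
Extending down a 2nd: C#4 → B3.
Statement 5 starts on B3 and keeps the same diatonic contour: B3 A3 E3 C#3 G#3.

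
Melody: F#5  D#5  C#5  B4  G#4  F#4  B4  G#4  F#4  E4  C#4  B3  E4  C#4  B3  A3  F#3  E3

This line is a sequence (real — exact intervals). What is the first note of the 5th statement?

Unit = 6 notes; the statements start on F#5, B4, E4, moving down a 5th each time.
Extending the heads down a 5th: A3 → D3.

D3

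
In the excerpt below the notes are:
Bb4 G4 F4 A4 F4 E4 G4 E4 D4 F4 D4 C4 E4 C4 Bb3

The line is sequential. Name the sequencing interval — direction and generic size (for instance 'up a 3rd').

down a 2nd

Unit = 3 notes; the statements start on Bb4, A4, G4, F4, E4, moving down a 2nd each time.
Bb4 to A4 is down a 2nd.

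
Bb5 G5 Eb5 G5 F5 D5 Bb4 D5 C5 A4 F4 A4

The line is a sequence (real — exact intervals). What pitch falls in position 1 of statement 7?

E3

The unit is 4 notes. Position-1 pitches of the 3 shown cells: Bb5, F5, C5.
Extending down a 4th: G4 → D4 → A3 → E3.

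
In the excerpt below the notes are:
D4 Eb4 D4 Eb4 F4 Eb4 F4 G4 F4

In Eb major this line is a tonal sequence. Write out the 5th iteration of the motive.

The 3-note cells begin on D4, Eb4, F4 — each up a 2nd from the last.
Extending up a 2nd: G4 → Ab4.
Statement 5 starts on Ab4 and keeps the same diatonic contour: Ab4 Bb4 Ab4.

Ab4 Bb4 Ab4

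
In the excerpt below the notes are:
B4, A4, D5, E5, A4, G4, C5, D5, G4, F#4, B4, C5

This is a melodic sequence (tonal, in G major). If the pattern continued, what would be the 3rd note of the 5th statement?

Grouping in 4s, the 3rd note of each cell is D5, C5, B4.
Each moves down a 2nd. Continuing: A4 → G4.

G4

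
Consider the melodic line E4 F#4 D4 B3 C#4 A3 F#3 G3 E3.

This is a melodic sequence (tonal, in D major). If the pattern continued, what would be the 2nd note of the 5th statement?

With 3-note cells, note 2 of each statement runs F#4, C#4, G3.
Carrying that down a 4th forward: D3 → A2.

A2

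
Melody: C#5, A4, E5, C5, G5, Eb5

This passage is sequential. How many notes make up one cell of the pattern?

Try groups of 2 (3 cells in 6 notes):
C#5 A4 | E5 C5 | G5 Eb5
Each cell is the previous one up a 3rd — so the unit is 2 notes.

2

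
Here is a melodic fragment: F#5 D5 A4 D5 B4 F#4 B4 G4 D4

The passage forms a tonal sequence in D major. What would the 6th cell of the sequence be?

C#4 A3 E3

The 3-note cells begin on F#5, D5, B4 — each down a 3rd from the last.
Extending down a 3rd: G4 → E4 → C#4.
From C#4 the diatonic shape gives C#4 A3 E3.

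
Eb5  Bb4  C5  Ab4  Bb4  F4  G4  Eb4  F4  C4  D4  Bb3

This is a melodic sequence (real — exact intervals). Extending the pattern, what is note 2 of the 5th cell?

D3

Grouping in 4s, the 2nd note of each cell is Bb4, F4, C4.
Extending down a 4th: G3 → D3.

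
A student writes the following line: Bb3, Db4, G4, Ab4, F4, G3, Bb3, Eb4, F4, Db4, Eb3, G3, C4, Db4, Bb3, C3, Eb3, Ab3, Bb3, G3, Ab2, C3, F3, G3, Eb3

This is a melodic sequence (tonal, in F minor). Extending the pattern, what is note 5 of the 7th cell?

With 5-note cells, note 5 of each statement runs F4, Db4, Bb3, G3, Eb3.
Carrying that down a 3rd forward: C3 → Ab2.

Ab2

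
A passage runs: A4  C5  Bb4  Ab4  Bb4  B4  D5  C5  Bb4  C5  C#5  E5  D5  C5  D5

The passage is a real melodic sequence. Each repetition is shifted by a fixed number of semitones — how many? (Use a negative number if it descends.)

Taking 5-note groups, the heads are A4, B4, C#5: the pattern moves up a 2nd.
A4 to B4 spans +2 semitones.

2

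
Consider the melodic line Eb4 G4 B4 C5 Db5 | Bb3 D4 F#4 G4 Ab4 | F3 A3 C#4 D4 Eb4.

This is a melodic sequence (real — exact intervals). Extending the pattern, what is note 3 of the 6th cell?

A#2

With 5-note cells, note 3 of each statement runs B4, F#4, C#4.
Extending down a 4th: G#3 → D#3 → A#2.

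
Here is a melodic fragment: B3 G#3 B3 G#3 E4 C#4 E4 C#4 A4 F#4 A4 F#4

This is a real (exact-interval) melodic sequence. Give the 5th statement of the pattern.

With a 4-note motive the entries are B3, E4, A4, each up a 4th from the previous.
Extending up a 4th: D5 → G5.
So cell 5 is G5 E5 G5 E5.

G5 E5 G5 E5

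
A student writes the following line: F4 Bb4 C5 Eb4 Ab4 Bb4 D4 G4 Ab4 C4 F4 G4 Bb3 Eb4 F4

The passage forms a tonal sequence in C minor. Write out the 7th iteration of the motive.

G3 C4 D4

Taking 3-note groups, the heads are F4, Eb4, D4, C4, Bb3: the pattern moves down a 2nd.
Continuing the starts: Ab3 → G3.
From G3 the diatonic shape gives G3 C4 D4.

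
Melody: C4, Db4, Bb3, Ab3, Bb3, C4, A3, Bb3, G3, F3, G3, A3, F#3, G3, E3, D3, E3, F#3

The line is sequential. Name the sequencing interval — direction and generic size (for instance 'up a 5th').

The 6-note cells begin on C4, A3, F#3 — each down a 3rd from the last.
From C4 to A3: down a 3rd.

down a 3rd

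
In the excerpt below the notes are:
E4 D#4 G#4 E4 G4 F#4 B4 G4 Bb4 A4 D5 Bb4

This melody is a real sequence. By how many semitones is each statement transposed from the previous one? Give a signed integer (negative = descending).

Unit = 4 notes; the statements start on E4, G4, Bb4, moving up a 3rd each time.
E4 to G4 spans +3 semitones.

3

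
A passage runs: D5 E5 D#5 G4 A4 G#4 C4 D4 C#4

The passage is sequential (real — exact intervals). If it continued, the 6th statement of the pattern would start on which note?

Eb2

The 3-note cells begin on D5, G4, C4 — each down a 5th from the last.
Continuing: F3 → Bb2 → Eb2. Statement 6 starts on Eb2.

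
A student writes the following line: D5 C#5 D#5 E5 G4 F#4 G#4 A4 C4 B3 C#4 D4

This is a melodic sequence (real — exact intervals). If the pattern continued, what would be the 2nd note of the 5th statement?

With 4-note cells, note 2 of each statement runs C#5, F#4, B3.
Each moves down a 5th. Continuing: E3 → A2.

A2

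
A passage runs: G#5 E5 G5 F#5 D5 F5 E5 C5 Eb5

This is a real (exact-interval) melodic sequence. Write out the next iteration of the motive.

D5 Bb4 Db5

The 3-note cells begin on G#5, F#5, E5 — each down a 2nd from the last.
So cell 4 is D5 Bb4 Db5.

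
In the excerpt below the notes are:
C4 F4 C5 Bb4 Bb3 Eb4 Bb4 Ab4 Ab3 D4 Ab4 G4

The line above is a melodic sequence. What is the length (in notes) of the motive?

Try groups of 4 (3 cells in 12 notes):
C4 F4 C5 Bb4 | Bb3 Eb4 Bb4 Ab4 | Ab3 D4 Ab4 G4
Each cell is the previous one down a 2nd — so the unit is 4 notes.

4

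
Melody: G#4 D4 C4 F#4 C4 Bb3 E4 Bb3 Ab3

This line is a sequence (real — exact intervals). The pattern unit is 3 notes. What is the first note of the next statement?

Taking 3-note groups, the heads are G#4, F#4, E4: the pattern moves down a 2nd.
The next head, down a 2nd from E4, is D4.

D4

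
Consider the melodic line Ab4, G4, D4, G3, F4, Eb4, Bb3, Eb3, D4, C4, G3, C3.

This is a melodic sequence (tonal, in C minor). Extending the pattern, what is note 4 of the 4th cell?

The unit is 4 notes. Position-4 pitches of the 3 shown cells: G3, Eb3, C3.
One more down a 3rd gives Ab2.

Ab2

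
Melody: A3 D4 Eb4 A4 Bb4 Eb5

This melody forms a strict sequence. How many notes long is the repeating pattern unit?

Try groups of 2 (3 cells in 6 notes):
A3 D4 | Eb4 A4 | Bb4 Eb5
Each cell is the previous one up a 5th — so the unit is 2 notes.

2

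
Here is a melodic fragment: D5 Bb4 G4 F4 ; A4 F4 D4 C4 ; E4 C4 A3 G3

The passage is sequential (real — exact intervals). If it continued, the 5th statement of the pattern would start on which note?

With a 4-note motive the entries are D5, A4, E4, each down a 4th from the previous.
Extending the heads down a 4th: B3 → F#3.

F#3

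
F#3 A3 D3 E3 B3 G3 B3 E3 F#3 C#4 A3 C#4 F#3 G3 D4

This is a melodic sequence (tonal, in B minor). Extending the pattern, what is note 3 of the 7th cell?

Grouping in 5s, the 3rd note of each cell is D3, E3, F#3.
Extending up a 2nd: G3 → A3 → B3 → C#4.

C#4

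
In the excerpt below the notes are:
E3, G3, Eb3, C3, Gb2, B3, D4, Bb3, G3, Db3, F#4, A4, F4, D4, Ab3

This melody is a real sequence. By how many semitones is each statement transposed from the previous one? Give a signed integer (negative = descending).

7

With a 5-note motive the entries are E3, B3, F#4, each up a 5th from the previous.
E3→B3 is 59 − 52 = 7 semitones.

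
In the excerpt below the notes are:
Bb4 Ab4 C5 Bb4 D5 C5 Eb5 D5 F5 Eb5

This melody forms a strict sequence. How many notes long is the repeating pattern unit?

2

There are 10 notes; a 2-note unit gives 5 cells:
Bb4 Ab4 | C5 Bb4 | D5 C5 | Eb5 D5 | F5 Eb5
Each cell is the previous one up a 2nd — so the unit is 2 notes.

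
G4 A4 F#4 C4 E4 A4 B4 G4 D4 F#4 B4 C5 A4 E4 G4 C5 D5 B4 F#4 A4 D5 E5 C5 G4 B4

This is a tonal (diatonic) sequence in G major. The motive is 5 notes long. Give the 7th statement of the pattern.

The 5-note cells begin on G4, A4, B4, C5, D5 — each up a 2nd from the last.
Extending up a 2nd: E5 → F#5.
Statement 7 starts on F#5 and keeps the same diatonic contour: F#5 G5 E5 B4 D5.

F#5 G5 E5 B4 D5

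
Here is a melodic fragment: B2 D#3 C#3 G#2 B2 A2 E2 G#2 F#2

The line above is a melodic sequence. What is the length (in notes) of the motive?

3

There are 9 notes; a 3-note unit gives 3 cells:
B2 D#3 C#3 | G#2 B2 A2 | E2 G#2 F#2
Every group is a transposition down a 3rd of the one before; no shorter unit works.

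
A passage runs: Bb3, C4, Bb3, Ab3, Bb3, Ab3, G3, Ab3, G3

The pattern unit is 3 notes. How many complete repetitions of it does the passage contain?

3

9 notes in groups of 3 gives 9/3 = 3 statements.
Starts: Bb3, Ab3, G3 — each down a 2nd.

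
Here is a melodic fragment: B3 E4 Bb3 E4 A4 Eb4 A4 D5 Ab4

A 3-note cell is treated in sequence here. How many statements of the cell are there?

3

9 notes in groups of 3 gives 9/3 = 3 statements.
Starts: B3, E4, A4 — each up a 4th.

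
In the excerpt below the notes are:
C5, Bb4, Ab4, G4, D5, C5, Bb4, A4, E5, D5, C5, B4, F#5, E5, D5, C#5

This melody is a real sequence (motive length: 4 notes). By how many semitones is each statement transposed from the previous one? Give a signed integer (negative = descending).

2

Taking 4-note groups, the heads are C5, D5, E5, F#5: the pattern moves up a 2nd.
Counting half-steps from C5 to D5: 2.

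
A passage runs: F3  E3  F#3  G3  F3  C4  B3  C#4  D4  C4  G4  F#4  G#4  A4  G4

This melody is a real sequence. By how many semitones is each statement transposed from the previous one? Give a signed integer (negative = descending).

7

The 5-note cells begin on F3, C4, G4 — each up a 5th from the last.
Counting half-steps from F3 to C4: 7.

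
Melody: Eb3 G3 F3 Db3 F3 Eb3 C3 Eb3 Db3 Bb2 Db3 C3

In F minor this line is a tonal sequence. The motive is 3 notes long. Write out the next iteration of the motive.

Ab2 C3 Bb2

Taking 3-note groups, the heads are Eb3, Db3, C3, Bb2: the pattern moves down a 2nd.
From Ab2 the diatonic shape gives Ab2 C3 Bb2.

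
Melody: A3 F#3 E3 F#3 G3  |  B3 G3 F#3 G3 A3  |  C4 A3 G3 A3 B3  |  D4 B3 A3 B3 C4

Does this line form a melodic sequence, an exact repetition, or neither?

Each 5-note cell is the previous one transposed up a 2nd.

sequence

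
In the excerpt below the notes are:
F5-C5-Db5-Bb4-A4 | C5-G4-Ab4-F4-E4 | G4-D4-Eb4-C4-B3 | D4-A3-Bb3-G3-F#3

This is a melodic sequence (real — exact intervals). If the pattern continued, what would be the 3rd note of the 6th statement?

C3

The unit is 5 notes. Position-3 pitches of the 4 shown cells: Db5, Ab4, Eb4, Bb3.
Extending down a 4th: F3 → C3.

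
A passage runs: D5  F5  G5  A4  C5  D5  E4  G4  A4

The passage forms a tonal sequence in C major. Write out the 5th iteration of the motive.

The 3-note cells begin on D5, A4, E4 — each down a 4th from the last.
Extending down a 4th: B3 → F3.
Statement 5 starts on F3 and keeps the same diatonic contour: F3 A3 B3.

F3 A3 B3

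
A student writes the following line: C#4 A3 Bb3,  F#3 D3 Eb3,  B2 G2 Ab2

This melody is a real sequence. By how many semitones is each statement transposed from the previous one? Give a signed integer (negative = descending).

With a 3-note motive the entries are C#4, F#3, B2, each down a 5th from the previous.
C#4→F#3 is 54 − 61 = -7 semitones.

-7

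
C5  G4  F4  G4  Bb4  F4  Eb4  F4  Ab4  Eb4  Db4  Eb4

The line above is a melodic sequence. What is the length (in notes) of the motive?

4

There are 12 notes; a 4-note unit gives 3 cells:
C5 G4 F4 G4 | Bb4 F4 Eb4 F4 | Ab4 Eb4 Db4 Eb4
Each cell is the previous one down a 2nd — so the unit is 4 notes.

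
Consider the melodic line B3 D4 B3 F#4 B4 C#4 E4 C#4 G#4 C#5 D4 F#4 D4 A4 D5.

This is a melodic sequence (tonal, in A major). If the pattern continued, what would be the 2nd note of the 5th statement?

A4

The unit is 5 notes. Position-2 pitches of the 3 shown cells: D4, E4, F#4.
Extending up a 2nd: G#4 → A4.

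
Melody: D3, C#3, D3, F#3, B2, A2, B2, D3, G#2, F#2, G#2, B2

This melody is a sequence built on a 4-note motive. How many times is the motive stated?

3

12 notes in groups of 4 gives 12/4 = 3 statements.
Starts: D3, B2, G#2 — each down a 3rd.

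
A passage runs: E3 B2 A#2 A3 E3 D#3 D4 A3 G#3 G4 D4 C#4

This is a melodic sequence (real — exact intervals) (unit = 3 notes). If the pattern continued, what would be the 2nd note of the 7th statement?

F5

Grouping in 3s, the 2nd note of each cell is B2, E3, A3, D4.
Extending up a 4th: G4 → C5 → F5.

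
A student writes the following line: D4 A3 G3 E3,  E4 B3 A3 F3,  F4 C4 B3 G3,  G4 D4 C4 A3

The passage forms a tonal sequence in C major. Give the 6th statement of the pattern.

The 4-note cells begin on D4, E4, F4, G4 — each up a 2nd from the last.
Extending up a 2nd: A4 → B4.
From B4 the diatonic shape gives B4 F4 E4 C4.

B4 F4 E4 C4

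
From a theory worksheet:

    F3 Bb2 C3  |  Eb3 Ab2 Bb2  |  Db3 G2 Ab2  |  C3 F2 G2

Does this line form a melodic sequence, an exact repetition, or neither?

Each 3-note cell is the previous one transposed down a 2nd.

sequence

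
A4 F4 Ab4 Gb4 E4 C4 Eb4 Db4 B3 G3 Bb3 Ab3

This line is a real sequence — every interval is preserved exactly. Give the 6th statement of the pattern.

Taking 4-note groups, the heads are A4, E4, B3: the pattern moves down a 4th.
Carrying on: F#3 → C#3 → G#2.
So cell 6 is G#2 E2 G2 F2.

G#2 E2 G2 F2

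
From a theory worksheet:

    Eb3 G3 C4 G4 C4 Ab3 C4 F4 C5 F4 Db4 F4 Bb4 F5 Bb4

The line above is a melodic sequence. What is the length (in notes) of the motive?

15 notes total. Splitting into 3 groups of 5:
Eb3 G3 C4 G4 C4 | Ab3 C4 F4 C5 F4 | Db4 F4 Bb4 F5 Bb4
That's a consistent up a 4th shift per cell, and no other grouping gives one.

5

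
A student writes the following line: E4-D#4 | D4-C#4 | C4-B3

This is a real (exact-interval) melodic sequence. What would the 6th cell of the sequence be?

Taking 2-note groups, the heads are E4, D4, C4: the pattern moves down a 2nd.
Carrying on: Bb3 → Ab3 → Gb3.
From Gb3 the exact shape gives Gb3 F3.

Gb3 F3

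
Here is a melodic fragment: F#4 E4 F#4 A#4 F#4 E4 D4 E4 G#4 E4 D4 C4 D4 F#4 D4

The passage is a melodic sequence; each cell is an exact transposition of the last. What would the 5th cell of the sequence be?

Bb3 Ab3 Bb3 D4 Bb3

Unit = 5 notes; the statements start on F#4, E4, D4, moving down a 2nd each time.
Carrying on: C4 → Bb3.
Statement 5 starts on Bb3 and keeps the same exact contour: Bb3 Ab3 Bb3 D4 Bb3.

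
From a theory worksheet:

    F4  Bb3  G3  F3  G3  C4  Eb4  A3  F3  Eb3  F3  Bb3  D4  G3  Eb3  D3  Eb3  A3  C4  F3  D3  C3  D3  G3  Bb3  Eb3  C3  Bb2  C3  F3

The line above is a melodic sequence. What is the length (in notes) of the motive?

6

There are 30 notes; a 6-note unit gives 5 cells:
F4 Bb3 G3 F3 G3 C4 | Eb4 A3 F3 Eb3 F3 Bb3 | D4 G3 Eb3 D3 Eb3 A3 | C4 F3 D3 C3 D3 G3 | Bb3 Eb3 C3 Bb2 C3 F3
Every group is a transposition down a 2nd of the one before; no shorter unit works.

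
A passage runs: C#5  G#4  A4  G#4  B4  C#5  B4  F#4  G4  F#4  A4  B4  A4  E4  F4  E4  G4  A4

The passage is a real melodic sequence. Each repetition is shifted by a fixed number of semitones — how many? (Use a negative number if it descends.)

The 6-note cells begin on C#5, B4, A4 — each down a 2nd from the last.
C#5 to B4 spans -2 semitones.

-2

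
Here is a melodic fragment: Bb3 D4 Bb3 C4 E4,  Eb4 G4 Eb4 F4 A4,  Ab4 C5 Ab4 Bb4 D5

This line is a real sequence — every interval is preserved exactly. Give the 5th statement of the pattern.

Gb5 Bb5 Gb5 Ab5 C6

With a 5-note motive the entries are Bb3, Eb4, Ab4, each up a 4th from the previous.
Continuing the starts: Db5 → Gb5.
From Gb5 the exact shape gives Gb5 Bb5 Gb5 Ab5 C6.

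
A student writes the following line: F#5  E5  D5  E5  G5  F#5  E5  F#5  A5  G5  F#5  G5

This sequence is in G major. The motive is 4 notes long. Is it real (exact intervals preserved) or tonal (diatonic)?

tonal

Every note is diatonic to G major.
Cell 1 has -2 semitones from note 1 to 2, but cell 2 has -1 — the interval quality changes while the contour stays the same, which is the hallmark of a tonal sequence.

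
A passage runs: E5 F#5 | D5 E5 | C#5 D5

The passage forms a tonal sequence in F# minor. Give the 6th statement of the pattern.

The 2-note cells begin on E5, D5, C#5 — each down a 2nd from the last.
Extending down a 2nd: B4 → A4 → G#4.
From G#4 the diatonic shape gives G#4 A4.

G#4 A4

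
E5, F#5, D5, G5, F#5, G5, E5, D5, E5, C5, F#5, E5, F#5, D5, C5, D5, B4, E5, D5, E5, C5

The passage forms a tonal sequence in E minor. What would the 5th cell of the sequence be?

The 7-note cells begin on E5, D5, C5 — each down a 2nd from the last.
Extending down a 2nd: B4 → A4.
From A4 the diatonic shape gives A4 B4 G4 C5 B4 C5 A4.

A4 B4 G4 C5 B4 C5 A4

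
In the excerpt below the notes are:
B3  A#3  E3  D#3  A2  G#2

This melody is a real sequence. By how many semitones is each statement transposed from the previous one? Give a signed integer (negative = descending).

Unit = 2 notes; the statements start on B3, E3, A2, moving down a 5th each time.
B3 to E3 spans -7 semitones.

-7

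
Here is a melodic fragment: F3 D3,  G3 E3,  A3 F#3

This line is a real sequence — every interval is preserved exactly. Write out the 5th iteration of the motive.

Unit = 2 notes; the statements start on F3, G3, A3, moving up a 2nd each time.
Carrying on: B3 → C#4.
From C#4 the exact shape gives C#4 A#3.

C#4 A#3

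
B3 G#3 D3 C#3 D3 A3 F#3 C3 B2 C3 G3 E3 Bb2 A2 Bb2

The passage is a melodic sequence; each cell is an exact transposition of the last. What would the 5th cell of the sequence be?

With a 5-note motive the entries are B3, A3, G3, each down a 2nd from the previous.
Continuing the starts: F3 → Eb3.
So cell 5 is Eb3 C3 Gb2 F2 Gb2.

Eb3 C3 Gb2 F2 Gb2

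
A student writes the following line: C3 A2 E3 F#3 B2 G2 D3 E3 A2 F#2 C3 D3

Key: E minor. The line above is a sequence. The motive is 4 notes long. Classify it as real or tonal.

tonal

Every note is diatonic to E minor.
Cell 1 has -3 semitones from note 1 to 2, but cell 2 has -4 — the interval quality changes while the contour stays the same, which is the hallmark of a tonal sequence.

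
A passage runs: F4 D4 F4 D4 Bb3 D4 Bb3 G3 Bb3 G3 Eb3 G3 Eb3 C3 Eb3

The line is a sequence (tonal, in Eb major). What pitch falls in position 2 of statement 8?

D2

The unit is 3 notes. Position-2 pitches of the 5 shown cells: D4, Bb3, G3, Eb3, C3.
Carrying that down a 3rd forward: Ab2 → F2 → D2.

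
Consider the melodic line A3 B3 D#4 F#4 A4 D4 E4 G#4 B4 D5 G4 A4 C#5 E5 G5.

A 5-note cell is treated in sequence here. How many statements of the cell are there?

15 notes in groups of 5 gives 15/5 = 3 statements.
Starts: A3, D4, G4 — each up a 4th.

3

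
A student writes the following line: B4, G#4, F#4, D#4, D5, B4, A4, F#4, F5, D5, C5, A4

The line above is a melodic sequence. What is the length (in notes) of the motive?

12 notes total. Splitting into 3 groups of 4:
B4 G#4 F#4 D#4 | D5 B4 A4 F#4 | F5 D5 C5 A4
Every group is a transposition up a 3rd of the one before; no shorter unit works.

4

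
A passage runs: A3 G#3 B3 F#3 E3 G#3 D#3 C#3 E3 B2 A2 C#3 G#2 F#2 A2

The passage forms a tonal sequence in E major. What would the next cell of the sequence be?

E2 D#2 F#2

The 3-note cells begin on A3, F#3, D#3, B2, G#2 — each down a 3rd from the last.
So cell 6 is E2 D#2 F#2.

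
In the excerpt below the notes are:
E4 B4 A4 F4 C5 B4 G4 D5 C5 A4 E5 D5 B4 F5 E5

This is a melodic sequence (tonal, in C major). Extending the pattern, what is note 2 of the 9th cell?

C6

Grouping in 3s, the 2nd note of each cell is B4, C5, D5, E5, F5.
Carrying that up a 2nd forward: G5 → A5 → B5 → C6.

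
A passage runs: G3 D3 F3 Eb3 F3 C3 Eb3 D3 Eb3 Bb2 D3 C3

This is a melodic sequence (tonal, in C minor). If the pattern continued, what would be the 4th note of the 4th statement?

Bb2

Grouping in 4s, the 4th note of each cell is Eb3, D3, C3.
From C3, down a 2nd gives Bb2.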